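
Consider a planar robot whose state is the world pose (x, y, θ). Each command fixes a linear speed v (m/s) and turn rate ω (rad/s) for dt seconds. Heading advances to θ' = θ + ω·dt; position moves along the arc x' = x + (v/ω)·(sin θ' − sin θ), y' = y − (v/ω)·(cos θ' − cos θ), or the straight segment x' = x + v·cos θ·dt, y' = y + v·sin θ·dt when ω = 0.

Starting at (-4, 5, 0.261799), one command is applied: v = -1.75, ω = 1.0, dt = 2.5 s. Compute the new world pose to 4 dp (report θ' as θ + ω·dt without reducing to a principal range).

θ' = 0.2618 + 1.0·2.5 = 2.7618
R = v/ω = -1.75/1.0 = -1.7500
x' = -4 + -1.7500·(sin 2.7618 − sin 0.2618) = -4.1958
y' = 5 − -1.7500·(cos 2.7618 − cos 0.2618) = 1.6843

(-4.1958, 1.6843, 2.7618)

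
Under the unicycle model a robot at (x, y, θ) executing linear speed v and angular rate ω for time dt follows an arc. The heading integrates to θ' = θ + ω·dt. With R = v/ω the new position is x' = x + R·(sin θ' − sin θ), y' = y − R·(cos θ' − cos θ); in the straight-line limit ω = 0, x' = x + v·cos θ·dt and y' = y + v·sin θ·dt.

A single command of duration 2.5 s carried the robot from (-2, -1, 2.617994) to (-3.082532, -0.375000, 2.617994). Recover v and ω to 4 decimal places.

Δθ = 2.617994 − 2.617994 = 0.000000
ω = Δθ/dt = 0.000000/2.5 = 0.0000
ω = 0 → v = (Δx·cos θ + Δy·sin θ)/dt = 0.5000

v = 0.5000, ω = 0.0000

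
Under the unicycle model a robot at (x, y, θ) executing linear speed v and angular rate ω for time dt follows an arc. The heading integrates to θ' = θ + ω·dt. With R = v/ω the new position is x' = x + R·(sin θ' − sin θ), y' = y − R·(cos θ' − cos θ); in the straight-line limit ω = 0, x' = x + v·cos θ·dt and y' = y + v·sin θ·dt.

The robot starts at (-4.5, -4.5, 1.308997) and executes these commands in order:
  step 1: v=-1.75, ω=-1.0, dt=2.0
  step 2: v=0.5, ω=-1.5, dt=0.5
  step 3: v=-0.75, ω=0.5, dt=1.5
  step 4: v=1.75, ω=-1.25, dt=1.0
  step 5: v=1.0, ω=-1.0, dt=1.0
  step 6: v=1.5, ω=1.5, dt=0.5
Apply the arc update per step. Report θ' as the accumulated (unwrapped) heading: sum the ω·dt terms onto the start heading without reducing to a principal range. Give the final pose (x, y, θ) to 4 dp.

(-8.6536, -7.2499, -2.1910)

step 1: θ'=-0.6910 (R=1.7500) → pose (-7.3057, -5.3956, -0.6910)
step 2: θ'=-1.4410 (R=-0.3333) → pose (-7.1876, -5.6094, -1.4410)
step 3: θ'=-0.6910 (R=-1.5000) → pose (-7.7190, -4.6476, -0.6910)
step 4: θ'=-1.9410 (R=-1.4000) → pose (-7.3061, -6.2330, -1.9410)
step 5: θ'=-2.9410 (R=-1.0000) → pose (-8.0391, -6.8511, -2.9410)
step 6: θ'=-2.1910 (R=1.0000) → pose (-8.6536, -7.2499, -2.1910)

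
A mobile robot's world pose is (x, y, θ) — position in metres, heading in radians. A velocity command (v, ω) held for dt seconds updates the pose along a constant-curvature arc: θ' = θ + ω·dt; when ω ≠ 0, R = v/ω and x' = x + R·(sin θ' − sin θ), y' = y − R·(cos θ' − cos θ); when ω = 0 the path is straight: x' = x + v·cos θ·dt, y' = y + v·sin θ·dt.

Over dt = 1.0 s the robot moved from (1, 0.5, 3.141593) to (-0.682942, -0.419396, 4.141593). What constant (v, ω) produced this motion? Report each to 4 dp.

Δθ = 4.141593 − 3.141593 = 1.000000
ω = Δθ/dt = 1.000000/1.0 = 1.0000
R = Δx/(sin θ' − sin θ) = 2.0000
v = R·ω = 2.0000·1.0000 = 2.0000

v = 2.0000, ω = 1.0000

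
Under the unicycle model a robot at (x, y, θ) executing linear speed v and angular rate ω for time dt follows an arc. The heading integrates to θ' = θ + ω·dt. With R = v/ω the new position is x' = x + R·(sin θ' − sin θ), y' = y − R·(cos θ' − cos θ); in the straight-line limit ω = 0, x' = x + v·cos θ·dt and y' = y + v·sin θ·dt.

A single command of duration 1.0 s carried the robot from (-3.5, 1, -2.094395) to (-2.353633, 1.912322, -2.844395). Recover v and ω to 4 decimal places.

Δθ = -2.844395 − -2.094395 = -0.750000
ω = Δθ/dt = -0.750000/1.0 = -0.7500
R = Δx/(sin θ' − sin θ) = 2.0000
v = R·ω = 2.0000·-0.7500 = -1.5000

v = -1.5000, ω = -0.7500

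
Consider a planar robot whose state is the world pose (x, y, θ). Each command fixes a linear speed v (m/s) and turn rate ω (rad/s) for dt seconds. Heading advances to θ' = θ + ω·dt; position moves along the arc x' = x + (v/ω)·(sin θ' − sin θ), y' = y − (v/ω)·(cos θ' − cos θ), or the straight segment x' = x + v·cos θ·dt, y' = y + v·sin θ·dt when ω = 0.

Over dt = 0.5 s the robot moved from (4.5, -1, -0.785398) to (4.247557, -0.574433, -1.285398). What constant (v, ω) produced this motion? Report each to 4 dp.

v = -1.0000, ω = -1.0000

Δθ = -1.285398 − -0.785398 = -0.500000
ω = Δθ/dt = -0.500000/0.5 = -1.0000
R = −Δy/(cos θ' − cos θ) = 1.0000
v = R·ω = 1.0000·-1.0000 = -1.0000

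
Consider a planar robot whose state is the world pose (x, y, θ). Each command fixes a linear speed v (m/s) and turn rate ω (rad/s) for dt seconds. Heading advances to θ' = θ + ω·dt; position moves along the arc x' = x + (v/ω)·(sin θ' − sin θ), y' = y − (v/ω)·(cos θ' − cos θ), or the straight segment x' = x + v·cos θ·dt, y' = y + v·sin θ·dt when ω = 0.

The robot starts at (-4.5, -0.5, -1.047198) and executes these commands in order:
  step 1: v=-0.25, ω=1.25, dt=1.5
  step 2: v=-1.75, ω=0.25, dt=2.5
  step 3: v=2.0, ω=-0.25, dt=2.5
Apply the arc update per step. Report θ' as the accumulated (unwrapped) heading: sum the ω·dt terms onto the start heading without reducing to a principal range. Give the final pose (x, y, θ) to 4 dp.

step 1: θ'=0.8278 (R=-0.2000) → pose (-4.8205, -0.4647, 0.8278)
step 2: θ'=1.4528 (R=-7.0000) → pose (-6.6167, -4.3761, 1.4528)
step 3: θ'=0.8278 (R=-8.0000) → pose (-4.5639, 0.0941, 0.8278)

(-4.5639, 0.0941, 0.8278)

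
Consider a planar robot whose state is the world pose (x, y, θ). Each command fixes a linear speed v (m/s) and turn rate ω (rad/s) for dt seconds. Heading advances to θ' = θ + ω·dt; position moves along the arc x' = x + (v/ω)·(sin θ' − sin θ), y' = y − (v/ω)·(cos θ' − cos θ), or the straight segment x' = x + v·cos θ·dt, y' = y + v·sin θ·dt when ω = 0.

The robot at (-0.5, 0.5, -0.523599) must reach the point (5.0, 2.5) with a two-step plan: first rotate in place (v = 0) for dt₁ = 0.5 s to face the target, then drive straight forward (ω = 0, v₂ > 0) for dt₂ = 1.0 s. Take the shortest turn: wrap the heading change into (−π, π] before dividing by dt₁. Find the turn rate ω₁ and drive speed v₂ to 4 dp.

ω₁ = 1.7447, v₂ = 5.8523

heading to target = atan2(2.5−0.5, 5−-0.5) = 0.3488
Δθ = wrap(0.3488 − -0.5236) = 0.8724; ω₁ = Δθ/dt₁ = 1.7447
distance = √((5−-0.5)² + (2.5−0.5)²) = 5.8523; v₂ = distance/dt₂ = 5.8523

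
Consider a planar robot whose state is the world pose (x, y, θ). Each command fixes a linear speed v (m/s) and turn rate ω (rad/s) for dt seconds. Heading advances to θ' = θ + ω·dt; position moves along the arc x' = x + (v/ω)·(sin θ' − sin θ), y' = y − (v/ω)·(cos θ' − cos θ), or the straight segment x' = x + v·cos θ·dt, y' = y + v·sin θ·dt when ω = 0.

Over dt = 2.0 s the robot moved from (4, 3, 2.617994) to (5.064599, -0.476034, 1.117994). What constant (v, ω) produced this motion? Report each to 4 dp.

v = -2.0000, ω = -0.7500

Δθ = 1.117994 − 2.617994 = -1.500000
ω = Δθ/dt = -1.500000/2.0 = -0.7500
R = −Δy/(cos θ' − cos θ) = 2.6667
v = R·ω = 2.6667·-0.7500 = -2.0000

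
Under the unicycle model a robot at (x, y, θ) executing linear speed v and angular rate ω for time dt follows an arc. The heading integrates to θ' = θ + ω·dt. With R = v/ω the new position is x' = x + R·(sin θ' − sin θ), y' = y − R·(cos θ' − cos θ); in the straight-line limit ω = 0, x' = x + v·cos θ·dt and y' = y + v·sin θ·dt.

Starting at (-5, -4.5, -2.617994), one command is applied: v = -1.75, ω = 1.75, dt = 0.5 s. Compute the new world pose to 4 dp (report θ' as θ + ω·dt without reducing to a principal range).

θ' = -2.6180 + 1.75·0.5 = -1.7430
R = v/ω = -1.75/1.75 = -1.0000
x' = -5 + -1.0000·(sin -1.7430 − sin -2.6180) = -4.5148
y' = -4.5 − -1.0000·(cos -1.7430 − cos -2.6180) = -3.8053

(-4.5148, -3.8053, -1.7430)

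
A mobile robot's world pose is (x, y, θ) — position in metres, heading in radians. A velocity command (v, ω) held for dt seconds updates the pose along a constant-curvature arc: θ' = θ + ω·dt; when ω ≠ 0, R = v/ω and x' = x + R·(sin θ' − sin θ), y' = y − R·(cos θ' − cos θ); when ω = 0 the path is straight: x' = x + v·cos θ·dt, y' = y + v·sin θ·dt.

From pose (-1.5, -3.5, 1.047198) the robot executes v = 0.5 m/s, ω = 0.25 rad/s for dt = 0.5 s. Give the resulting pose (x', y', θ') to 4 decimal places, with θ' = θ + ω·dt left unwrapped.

(-1.3888, -3.2763, 1.1722)

θ' = 1.0472 + 0.25·0.5 = 1.1722
R = v/ω = 0.5/0.25 = 2.0000
x' = -1.5 + 2.0000·(sin 1.1722 − sin 1.0472) = -1.3888
y' = -3.5 − 2.0000·(cos 1.1722 − cos 1.0472) = -3.2763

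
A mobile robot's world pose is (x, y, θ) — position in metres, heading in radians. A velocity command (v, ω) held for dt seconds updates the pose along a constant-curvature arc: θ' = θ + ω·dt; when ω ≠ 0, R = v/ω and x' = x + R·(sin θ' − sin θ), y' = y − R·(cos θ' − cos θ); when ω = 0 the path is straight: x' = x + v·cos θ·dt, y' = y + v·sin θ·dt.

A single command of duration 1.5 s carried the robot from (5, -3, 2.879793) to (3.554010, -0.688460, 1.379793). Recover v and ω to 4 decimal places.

Δθ = 1.379793 − 2.879793 = -1.500000
ω = Δθ/dt = -1.500000/1.5 = -1.0000
R = −Δy/(cos θ' − cos θ) = -2.0000
v = R·ω = -2.0000·-1.0000 = 2.0000

v = 2.0000, ω = -1.0000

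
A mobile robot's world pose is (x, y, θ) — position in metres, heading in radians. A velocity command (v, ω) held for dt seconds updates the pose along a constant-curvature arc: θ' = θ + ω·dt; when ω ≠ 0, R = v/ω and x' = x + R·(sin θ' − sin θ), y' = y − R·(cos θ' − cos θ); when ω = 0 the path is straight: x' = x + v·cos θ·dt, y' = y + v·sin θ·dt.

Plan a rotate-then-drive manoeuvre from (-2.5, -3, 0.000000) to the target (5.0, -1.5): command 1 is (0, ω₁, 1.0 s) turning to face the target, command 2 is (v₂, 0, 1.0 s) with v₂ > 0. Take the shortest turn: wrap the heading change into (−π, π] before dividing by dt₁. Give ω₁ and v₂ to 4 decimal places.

heading to target = atan2(-1.5−-3, 5−-2.5) = 0.1974
Δθ = wrap(0.1974 − 0.0000) = 0.1974; ω₁ = Δθ/dt₁ = 0.1974
distance = √((5−-2.5)² + (-1.5−-3)²) = 7.6485; v₂ = distance/dt₂ = 7.6485

ω₁ = 0.1974, v₂ = 7.6485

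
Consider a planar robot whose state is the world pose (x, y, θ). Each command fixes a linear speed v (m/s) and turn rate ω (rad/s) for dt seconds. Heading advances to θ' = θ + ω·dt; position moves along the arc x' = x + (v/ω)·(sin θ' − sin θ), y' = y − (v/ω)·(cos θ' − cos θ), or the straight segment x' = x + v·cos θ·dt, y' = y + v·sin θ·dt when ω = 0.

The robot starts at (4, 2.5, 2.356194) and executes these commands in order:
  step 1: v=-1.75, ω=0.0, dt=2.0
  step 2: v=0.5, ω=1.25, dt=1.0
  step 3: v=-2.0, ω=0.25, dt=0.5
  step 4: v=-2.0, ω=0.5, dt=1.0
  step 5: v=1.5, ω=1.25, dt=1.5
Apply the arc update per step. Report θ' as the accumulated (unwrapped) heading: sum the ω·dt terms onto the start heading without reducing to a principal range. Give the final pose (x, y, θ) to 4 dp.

(9.0506, 0.3392, 6.1062)

step 1: θ'=2.3562 (straight) → pose (6.4749, 0.0251, 2.3562)
step 2: θ'=3.6062 (R=0.4000) → pose (6.0128, 0.0999, 3.6062)
step 3: θ'=3.7312 (R=-8.0000) → pose (6.8765, 0.6026, 3.7312)
step 4: θ'=4.2312 (R=-4.0000) → pose (8.1982, 2.0759, 4.2312)
step 5: θ'=6.1062 (R=1.2000) → pose (9.0506, 0.3392, 6.1062)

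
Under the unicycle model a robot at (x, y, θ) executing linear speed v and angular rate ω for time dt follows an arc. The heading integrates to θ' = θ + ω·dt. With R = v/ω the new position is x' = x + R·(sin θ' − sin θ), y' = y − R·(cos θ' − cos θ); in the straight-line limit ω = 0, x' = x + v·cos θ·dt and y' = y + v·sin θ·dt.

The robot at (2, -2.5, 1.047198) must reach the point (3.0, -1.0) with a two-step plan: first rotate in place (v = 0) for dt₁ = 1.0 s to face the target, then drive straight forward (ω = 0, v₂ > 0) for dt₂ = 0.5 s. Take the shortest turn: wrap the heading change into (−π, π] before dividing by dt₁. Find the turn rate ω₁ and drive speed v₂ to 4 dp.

heading to target = atan2(-1−-2.5, 3−2) = 0.9828
Δθ = wrap(0.9828 − 1.0472) = -0.0644; ω₁ = Δθ/dt₁ = -0.0644
distance = √((3−2)² + (-1−-2.5)²) = 1.8028; v₂ = distance/dt₂ = 3.6056

ω₁ = -0.0644, v₂ = 3.6056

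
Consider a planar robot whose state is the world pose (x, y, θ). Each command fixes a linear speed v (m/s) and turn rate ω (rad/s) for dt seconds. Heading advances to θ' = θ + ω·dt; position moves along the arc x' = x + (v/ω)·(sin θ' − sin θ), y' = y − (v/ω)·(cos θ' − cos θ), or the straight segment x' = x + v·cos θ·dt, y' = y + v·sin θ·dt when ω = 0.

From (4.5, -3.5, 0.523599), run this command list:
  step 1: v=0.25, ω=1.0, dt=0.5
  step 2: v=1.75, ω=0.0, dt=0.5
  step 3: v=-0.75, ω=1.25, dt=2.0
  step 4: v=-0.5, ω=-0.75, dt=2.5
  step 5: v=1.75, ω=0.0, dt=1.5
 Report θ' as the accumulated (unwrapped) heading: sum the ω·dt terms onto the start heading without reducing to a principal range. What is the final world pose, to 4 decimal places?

step 1: θ'=1.0236 (R=0.2500) → pose (4.5885, -3.4136, 1.0236)
step 2: θ'=1.0236 (straight) → pose (5.0438, -2.6663, 1.0236)
step 3: θ'=3.5236 (R=-0.6000) → pose (5.7798, -3.5353, 3.5236)
step 4: θ'=1.6486 (R=0.6667) → pose (6.6930, -4.1021, 1.6486)
step 5: θ'=1.6486 (straight) → pose (6.4890, -1.4850, 1.6486)

(6.4890, -1.4850, 1.6486)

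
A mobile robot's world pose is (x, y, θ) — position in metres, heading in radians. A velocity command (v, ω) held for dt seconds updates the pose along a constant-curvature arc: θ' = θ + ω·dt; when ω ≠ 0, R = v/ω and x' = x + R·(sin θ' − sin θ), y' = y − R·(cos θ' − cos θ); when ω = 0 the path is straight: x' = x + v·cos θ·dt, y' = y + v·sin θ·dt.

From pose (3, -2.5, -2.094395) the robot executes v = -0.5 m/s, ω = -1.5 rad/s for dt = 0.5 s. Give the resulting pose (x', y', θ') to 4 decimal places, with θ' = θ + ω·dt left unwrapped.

θ' = -2.0944 + -1.5·0.5 = -2.8444
R = v/ω = -0.5/-1.5 = 0.3333
x' = 3 + 0.3333·(sin -2.8444 − sin -2.0944) = 3.1911
y' = -2.5 − 0.3333·(cos -2.8444 − cos -2.0944) = -2.3479

(3.1911, -2.3479, -2.8444)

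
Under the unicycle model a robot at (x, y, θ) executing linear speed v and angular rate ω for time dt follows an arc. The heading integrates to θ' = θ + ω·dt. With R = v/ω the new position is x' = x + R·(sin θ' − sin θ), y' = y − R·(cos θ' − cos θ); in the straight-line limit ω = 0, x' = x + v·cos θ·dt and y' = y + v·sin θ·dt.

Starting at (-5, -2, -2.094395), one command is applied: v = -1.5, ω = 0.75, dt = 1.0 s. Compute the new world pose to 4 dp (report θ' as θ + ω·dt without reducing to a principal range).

θ' = -2.0944 + 0.75·1.0 = -1.3444
R = v/ω = -1.5/0.75 = -2.0000
x' = -5 + -2.0000·(sin -1.3444 − sin -2.0944) = -4.7831
y' = -2 − -2.0000·(cos -1.3444 − cos -2.0944) = -0.5511

(-4.7831, -0.5511, -1.3444)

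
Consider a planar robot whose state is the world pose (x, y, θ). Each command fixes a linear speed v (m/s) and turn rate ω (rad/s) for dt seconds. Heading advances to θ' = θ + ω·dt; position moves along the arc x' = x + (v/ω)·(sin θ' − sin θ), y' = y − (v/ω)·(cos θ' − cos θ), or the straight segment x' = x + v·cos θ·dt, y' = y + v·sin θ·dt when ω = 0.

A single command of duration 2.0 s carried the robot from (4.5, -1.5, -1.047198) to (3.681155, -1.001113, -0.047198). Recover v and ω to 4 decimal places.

v = -0.5000, ω = 0.5000

Δθ = -0.047198 − -1.047198 = 1.000000
ω = Δθ/dt = 1.000000/2.0 = 0.5000
R = Δx/(sin θ' − sin θ) = -1.0000
v = R·ω = -1.0000·0.5000 = -0.5000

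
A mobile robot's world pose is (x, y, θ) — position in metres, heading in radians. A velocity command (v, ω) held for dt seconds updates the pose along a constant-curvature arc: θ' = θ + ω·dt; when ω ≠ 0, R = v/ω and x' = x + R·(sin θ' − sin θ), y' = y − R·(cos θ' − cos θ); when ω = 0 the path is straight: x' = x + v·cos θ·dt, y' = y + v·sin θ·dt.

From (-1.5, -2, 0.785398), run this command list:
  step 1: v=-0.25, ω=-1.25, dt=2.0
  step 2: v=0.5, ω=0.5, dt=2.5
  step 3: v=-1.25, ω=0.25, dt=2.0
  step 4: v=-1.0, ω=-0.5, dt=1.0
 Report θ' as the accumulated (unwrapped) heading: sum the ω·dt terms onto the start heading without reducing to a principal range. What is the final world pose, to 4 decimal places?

step 1: θ'=-1.7146 (R=0.2000) → pose (-1.8394, -1.8299, -1.7146)
step 2: θ'=-0.4646 (R=1.0000) → pose (-1.2977, -2.8672, -0.4646)
step 3: θ'=0.0354 (R=-5.0000) → pose (-3.7150, -2.3404, 0.0354)
step 4: θ'=-0.4646 (R=2.0000) → pose (-4.6819, -2.1296, -0.4646)

(-4.6819, -2.1296, -0.4646)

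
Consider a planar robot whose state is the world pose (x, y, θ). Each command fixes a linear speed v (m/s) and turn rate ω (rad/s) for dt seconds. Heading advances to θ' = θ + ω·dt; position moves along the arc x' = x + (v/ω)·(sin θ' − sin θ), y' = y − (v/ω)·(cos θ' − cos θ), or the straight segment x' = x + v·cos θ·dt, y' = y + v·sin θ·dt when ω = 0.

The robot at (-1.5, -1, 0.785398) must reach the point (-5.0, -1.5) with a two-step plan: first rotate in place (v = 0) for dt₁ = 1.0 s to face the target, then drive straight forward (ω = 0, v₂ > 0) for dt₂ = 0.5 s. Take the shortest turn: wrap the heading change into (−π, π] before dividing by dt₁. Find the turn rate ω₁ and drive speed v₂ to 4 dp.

heading to target = atan2(-1.5−-1, -5−-1.5) = -2.9997
Δθ = wrap(-2.9997 − 0.7854) = 2.4981; ω₁ = Δθ/dt₁ = 2.4981
distance = √((-5−-1.5)² + (-1.5−-1)²) = 3.5355; v₂ = distance/dt₂ = 7.0711

ω₁ = 2.4981, v₂ = 7.0711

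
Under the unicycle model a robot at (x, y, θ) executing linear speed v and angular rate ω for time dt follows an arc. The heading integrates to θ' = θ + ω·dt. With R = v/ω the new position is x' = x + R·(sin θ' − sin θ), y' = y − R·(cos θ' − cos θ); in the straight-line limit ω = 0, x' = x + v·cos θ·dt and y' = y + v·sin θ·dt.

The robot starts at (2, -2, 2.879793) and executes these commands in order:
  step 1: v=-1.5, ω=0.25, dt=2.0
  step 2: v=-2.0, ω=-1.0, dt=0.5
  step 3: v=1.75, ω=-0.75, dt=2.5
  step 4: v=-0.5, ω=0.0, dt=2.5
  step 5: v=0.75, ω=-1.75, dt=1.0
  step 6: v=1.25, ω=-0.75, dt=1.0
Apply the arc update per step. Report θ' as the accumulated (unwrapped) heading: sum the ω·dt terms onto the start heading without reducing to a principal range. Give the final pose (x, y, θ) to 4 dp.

(5.1064, -0.6106, -1.4952)

step 1: θ'=3.3798 (R=-6.0000) → pose (4.9686, -2.0350, 3.3798)
step 2: θ'=2.8798 (R=2.0000) → pose (5.9582, -2.0467, 2.8798)
step 3: θ'=1.0048 (R=-2.3333) → pose (4.5926, 1.4584, 1.0048)
step 4: θ'=1.0048 (straight) → pose (3.9223, 0.4033, 1.0048)
step 5: θ'=-0.7452 (R=-0.4286) → pose (4.5747, 0.4885, -0.7452)
step 6: θ'=-1.4952 (R=-1.6667) → pose (5.1064, -0.6106, -1.4952)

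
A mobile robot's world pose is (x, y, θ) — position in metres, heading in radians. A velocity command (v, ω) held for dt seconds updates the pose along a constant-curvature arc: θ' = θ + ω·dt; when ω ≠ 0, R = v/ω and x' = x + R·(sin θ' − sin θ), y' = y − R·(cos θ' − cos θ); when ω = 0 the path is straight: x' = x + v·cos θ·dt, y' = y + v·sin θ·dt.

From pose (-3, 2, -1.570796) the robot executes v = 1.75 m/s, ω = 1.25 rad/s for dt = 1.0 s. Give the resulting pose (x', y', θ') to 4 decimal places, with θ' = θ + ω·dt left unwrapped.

(-2.0415, 0.6714, -0.3208)

θ' = -1.5708 + 1.25·1.0 = -0.3208
R = v/ω = 1.75/1.25 = 1.4000
x' = -3 + 1.4000·(sin -0.3208 − sin -1.5708) = -2.0415
y' = 2 − 1.4000·(cos -0.3208 − cos -1.5708) = 0.6714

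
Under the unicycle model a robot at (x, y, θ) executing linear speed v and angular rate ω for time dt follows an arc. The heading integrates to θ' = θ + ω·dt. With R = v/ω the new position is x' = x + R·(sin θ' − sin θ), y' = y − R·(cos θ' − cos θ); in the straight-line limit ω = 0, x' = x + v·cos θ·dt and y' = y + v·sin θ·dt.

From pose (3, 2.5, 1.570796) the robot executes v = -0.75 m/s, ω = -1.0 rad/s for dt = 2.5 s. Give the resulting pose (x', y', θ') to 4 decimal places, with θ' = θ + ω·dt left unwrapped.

θ' = 1.5708 + -1.0·2.5 = -0.9292
R = v/ω = -0.75/-1.0 = 0.7500
x' = 3 + 0.7500·(sin -0.9292 − sin 1.5708) = 1.6491
y' = 2.5 − 0.7500·(cos -0.9292 − cos 1.5708) = 2.0511

(1.6491, 2.0511, -0.9292)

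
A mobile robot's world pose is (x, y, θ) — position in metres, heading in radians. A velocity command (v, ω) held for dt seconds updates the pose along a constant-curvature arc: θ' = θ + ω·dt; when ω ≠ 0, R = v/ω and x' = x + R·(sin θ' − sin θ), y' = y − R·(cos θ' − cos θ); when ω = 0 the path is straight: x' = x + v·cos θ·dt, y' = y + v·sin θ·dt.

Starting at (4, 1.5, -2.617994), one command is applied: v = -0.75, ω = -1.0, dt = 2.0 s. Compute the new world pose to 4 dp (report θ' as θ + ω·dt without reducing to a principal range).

(5.1217, 0.9212, -4.6180)

θ' = -2.6180 + -1.0·2.0 = -4.6180
R = v/ω = -0.75/-1.0 = 0.7500
x' = 4 + 0.7500·(sin -4.6180 − sin -2.6180) = 5.1217
y' = 1.5 − 0.7500·(cos -4.6180 − cos -2.6180) = 0.9212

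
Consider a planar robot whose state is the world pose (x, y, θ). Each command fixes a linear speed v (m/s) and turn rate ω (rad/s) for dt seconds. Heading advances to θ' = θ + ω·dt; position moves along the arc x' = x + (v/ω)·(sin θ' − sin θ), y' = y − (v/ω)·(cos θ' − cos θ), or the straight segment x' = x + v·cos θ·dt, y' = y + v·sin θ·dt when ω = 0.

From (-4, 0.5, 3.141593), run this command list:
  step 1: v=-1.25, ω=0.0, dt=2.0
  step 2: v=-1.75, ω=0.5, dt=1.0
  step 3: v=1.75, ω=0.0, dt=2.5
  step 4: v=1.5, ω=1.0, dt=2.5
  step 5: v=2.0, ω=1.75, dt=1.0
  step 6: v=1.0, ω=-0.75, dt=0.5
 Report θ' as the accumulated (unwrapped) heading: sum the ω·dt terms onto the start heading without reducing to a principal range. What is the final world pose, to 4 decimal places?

step 1: θ'=3.1416 (straight) → pose (-1.5000, 0.5000, 3.1416)
step 2: θ'=3.6416 (R=-3.5000) → pose (0.1780, 0.9285, 3.6416)
step 3: θ'=3.6416 (straight) → pose (-3.6614, -1.1690, 3.6416)
step 4: θ'=6.1416 (R=1.5000) → pose (-3.1540, -3.9704, 6.1416)
step 5: θ'=7.8916 (R=1.1429) → pose (-1.8506, -2.7960, 7.8916)
step 6: θ'=7.5166 (R=-1.3333) → pose (-1.7764, -2.3045, 7.5166)

(-1.7764, -2.3045, 7.5166)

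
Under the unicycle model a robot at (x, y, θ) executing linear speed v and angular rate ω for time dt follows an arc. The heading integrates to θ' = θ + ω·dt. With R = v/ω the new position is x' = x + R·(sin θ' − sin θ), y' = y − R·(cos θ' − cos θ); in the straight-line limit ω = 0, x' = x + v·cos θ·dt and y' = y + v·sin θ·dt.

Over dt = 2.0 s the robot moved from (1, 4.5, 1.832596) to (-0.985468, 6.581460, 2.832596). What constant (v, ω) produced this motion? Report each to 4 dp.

Δθ = 2.832596 − 1.832596 = 1.000000
ω = Δθ/dt = 1.000000/2.0 = 0.5000
R = −Δy/(cos θ' − cos θ) = 3.0000
v = R·ω = 3.0000·0.5000 = 1.5000

v = 1.5000, ω = 0.5000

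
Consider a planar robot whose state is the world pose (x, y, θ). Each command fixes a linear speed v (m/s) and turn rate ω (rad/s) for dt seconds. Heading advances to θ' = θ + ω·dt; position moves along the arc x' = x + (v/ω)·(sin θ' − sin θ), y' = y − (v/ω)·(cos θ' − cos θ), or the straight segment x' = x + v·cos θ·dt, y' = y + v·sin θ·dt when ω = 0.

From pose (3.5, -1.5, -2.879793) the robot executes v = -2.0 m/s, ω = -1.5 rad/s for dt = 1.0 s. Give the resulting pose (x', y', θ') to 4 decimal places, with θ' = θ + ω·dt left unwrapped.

θ' = -2.8798 + -1.5·1.0 = -4.3798
R = v/ω = -2.0/-1.5 = 1.3333
x' = 3.5 + 1.3333·(sin -4.3798 − sin -2.8798) = 5.1054
y' = -1.5 − 1.3333·(cos -4.3798 − cos -2.8798) = -2.3526

(5.1054, -2.3526, -4.3798)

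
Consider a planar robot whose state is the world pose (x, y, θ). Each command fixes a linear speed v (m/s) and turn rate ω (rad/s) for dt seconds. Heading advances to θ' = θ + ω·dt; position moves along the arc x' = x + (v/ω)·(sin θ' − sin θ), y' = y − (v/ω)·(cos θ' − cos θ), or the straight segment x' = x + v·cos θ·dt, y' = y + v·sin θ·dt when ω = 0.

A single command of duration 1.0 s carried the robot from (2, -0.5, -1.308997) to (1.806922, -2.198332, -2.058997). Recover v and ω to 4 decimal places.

Δθ = -2.058997 − -1.308997 = -0.750000
ω = Δθ/dt = -0.750000/1.0 = -0.7500
R = −Δy/(cos θ' − cos θ) = -2.3333
v = R·ω = -2.3333·-0.7500 = 1.7500

v = 1.7500, ω = -0.7500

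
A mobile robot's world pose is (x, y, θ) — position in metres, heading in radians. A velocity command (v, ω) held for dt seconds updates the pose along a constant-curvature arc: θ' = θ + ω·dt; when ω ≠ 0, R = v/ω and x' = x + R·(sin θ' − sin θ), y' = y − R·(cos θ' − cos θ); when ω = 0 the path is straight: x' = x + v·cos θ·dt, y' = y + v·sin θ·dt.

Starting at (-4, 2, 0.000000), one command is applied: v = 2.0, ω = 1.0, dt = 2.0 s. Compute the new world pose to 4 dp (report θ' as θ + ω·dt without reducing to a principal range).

θ' = 0.0000 + 1.0·2.0 = 2.0000
R = v/ω = 2.0/1.0 = 2.0000
x' = -4 + 2.0000·(sin 2.0000 − sin 0.0000) = -2.1814
y' = 2 − 2.0000·(cos 2.0000 − cos 0.0000) = 4.8323

(-2.1814, 4.8323, 2.0000)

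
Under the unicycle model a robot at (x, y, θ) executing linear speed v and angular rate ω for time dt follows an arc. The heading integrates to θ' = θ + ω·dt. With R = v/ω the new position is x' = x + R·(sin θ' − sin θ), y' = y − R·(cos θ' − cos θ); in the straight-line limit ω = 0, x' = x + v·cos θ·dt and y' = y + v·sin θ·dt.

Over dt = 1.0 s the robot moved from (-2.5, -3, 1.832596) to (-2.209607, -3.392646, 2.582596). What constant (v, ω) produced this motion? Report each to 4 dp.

Δθ = 2.582596 − 1.832596 = 0.750000
ω = Δθ/dt = 0.750000/1.0 = 0.7500
R = −Δy/(cos θ' − cos θ) = -0.6667
v = R·ω = -0.6667·0.7500 = -0.5000

v = -0.5000, ω = 0.7500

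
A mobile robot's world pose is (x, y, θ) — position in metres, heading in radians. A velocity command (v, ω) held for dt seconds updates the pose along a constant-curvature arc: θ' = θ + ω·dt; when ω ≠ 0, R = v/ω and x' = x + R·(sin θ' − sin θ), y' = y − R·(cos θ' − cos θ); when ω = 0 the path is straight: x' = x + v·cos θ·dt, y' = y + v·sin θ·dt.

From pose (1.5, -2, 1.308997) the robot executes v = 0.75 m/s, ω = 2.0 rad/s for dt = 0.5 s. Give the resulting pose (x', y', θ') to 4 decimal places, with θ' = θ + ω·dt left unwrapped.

(1.4152, -1.6506, 2.3090)

θ' = 1.3090 + 2.0·0.5 = 2.3090
R = v/ω = 0.75/2.0 = 0.3750
x' = 1.5 + 0.3750·(sin 2.3090 − sin 1.3090) = 1.4152
y' = -2 − 0.3750·(cos 2.3090 − cos 1.3090) = -1.6506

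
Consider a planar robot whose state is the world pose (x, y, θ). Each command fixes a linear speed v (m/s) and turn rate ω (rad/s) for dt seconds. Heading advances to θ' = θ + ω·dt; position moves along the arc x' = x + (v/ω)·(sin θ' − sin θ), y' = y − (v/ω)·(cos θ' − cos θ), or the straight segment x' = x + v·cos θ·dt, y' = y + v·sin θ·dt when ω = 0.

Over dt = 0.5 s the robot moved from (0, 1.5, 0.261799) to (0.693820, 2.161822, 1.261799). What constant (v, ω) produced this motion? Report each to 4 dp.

v = 2.0000, ω = 2.0000

Δθ = 1.261799 − 0.261799 = 1.000000
ω = Δθ/dt = 1.000000/0.5 = 2.0000
R = Δx/(sin θ' − sin θ) = 1.0000
v = R·ω = 1.0000·2.0000 = 2.0000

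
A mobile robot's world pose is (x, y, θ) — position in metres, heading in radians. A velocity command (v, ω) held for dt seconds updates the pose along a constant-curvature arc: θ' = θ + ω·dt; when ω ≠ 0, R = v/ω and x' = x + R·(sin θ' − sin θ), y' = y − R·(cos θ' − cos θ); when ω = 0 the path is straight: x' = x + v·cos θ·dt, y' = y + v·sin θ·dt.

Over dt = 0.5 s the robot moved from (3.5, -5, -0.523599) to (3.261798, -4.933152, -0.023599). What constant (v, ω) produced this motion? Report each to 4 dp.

Δθ = -0.023599 − -0.523599 = 0.500000
ω = Δθ/dt = 0.500000/0.5 = 1.0000
R = Δx/(sin θ' − sin θ) = -0.5000
v = R·ω = -0.5000·1.0000 = -0.5000

v = -0.5000, ω = 1.0000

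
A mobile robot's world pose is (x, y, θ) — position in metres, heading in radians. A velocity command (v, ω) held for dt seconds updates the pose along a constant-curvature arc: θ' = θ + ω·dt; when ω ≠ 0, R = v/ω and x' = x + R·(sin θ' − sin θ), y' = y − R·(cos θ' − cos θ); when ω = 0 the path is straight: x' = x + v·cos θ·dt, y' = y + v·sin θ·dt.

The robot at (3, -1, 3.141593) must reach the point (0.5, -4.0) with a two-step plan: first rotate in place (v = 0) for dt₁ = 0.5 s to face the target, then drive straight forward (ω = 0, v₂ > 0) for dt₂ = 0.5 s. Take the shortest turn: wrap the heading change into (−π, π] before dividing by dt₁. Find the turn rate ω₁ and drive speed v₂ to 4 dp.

heading to target = atan2(-4−-1, 0.5−3) = -2.2655
Δθ = wrap(-2.2655 − 3.1416) = 0.8761; ω₁ = Δθ/dt₁ = 1.7521
distance = √((0.5−3)² + (-4−-1)²) = 3.9051; v₂ = distance/dt₂ = 7.8102

ω₁ = 1.7521, v₂ = 7.8102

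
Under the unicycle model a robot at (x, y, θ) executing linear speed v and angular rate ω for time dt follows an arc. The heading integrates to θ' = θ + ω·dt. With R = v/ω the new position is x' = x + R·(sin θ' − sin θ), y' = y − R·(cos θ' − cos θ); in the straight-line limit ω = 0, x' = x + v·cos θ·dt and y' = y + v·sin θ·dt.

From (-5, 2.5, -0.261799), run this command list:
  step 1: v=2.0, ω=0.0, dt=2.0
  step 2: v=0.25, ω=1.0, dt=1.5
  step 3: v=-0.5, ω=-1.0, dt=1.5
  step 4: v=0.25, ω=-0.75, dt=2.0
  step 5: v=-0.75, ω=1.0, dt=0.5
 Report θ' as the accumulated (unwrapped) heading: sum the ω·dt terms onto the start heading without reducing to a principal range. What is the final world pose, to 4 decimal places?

(-1.2182, 1.2901, -1.2618)

step 1: θ'=-0.2618 (straight) → pose (-1.1363, 1.4647, -0.2618)
step 2: θ'=1.2382 (R=0.2500) → pose (-0.8353, 1.6246, 1.2382)
step 3: θ'=-0.2618 (R=0.5000) → pose (-1.4373, 1.3049, -0.2618)
step 4: θ'=-1.7618 (R=-0.3333) → pose (-1.1963, 0.9196, -1.7618)
step 5: θ'=-1.2618 (R=-0.7500) → pose (-1.2182, 1.2901, -1.2618)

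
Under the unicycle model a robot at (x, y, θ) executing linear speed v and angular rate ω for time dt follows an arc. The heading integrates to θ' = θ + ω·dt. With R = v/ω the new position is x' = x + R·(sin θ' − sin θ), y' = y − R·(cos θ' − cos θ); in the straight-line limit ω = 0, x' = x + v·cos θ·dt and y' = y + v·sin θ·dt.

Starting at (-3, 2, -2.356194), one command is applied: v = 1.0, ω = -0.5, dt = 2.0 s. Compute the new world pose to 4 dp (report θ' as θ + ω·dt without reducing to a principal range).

θ' = -2.3562 + -0.5·2.0 = -3.3562
R = v/ω = 1.0/-0.5 = -2.0000
x' = -3 + -2.0000·(sin -3.3562 − sin -2.3562) = -4.8401
y' = 2 − -2.0000·(cos -3.3562 − cos -2.3562) = 1.4601

(-4.8401, 1.4601, -3.3562)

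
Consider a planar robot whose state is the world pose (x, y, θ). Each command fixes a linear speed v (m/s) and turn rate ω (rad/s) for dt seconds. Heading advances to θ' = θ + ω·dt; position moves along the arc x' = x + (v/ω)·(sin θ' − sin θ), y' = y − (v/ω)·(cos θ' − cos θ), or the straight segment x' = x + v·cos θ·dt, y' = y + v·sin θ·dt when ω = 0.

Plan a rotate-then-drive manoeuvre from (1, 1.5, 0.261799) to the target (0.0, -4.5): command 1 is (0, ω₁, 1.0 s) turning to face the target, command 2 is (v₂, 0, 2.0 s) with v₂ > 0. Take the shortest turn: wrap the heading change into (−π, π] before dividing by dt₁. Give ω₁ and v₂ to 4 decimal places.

heading to target = atan2(-4.5−1.5, 0−1) = -1.7359
Δθ = wrap(-1.7359 − 0.2618) = -1.9977; ω₁ = Δθ/dt₁ = -1.9977
distance = √((0−1)² + (-4.5−1.5)²) = 6.0828; v₂ = distance/dt₂ = 3.0414

ω₁ = -1.9977, v₂ = 3.0414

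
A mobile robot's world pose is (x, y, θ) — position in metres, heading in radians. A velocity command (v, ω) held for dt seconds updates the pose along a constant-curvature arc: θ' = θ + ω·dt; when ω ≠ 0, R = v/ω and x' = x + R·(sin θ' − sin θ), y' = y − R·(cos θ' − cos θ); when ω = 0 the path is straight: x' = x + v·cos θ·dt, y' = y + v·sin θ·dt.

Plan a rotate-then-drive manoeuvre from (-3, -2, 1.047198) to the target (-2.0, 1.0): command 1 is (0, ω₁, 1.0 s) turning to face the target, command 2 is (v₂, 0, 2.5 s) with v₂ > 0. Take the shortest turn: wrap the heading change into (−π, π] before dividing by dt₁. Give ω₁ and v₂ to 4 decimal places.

ω₁ = 0.2018, v₂ = 1.2649

heading to target = atan2(1−-2, -2−-3) = 1.2490
Δθ = wrap(1.2490 − 1.0472) = 0.2018; ω₁ = Δθ/dt₁ = 0.2018
distance = √((-2−-3)² + (1−-2)²) = 3.1623; v₂ = distance/dt₂ = 1.2649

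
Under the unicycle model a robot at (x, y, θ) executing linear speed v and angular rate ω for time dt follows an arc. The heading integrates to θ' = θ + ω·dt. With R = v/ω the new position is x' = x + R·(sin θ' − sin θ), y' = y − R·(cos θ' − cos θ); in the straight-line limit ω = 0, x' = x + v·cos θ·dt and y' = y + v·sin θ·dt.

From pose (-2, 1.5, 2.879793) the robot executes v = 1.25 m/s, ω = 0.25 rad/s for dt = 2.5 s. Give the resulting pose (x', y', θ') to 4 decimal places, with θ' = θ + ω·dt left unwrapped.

(-5.0704, 1.3442, 3.5048)

θ' = 2.8798 + 0.25·2.5 = 3.5048
R = v/ω = 1.25/0.25 = 5.0000
x' = -2 + 5.0000·(sin 3.5048 − sin 2.8798) = -5.0704
y' = 1.5 − 5.0000·(cos 3.5048 − cos 2.8798) = 1.3442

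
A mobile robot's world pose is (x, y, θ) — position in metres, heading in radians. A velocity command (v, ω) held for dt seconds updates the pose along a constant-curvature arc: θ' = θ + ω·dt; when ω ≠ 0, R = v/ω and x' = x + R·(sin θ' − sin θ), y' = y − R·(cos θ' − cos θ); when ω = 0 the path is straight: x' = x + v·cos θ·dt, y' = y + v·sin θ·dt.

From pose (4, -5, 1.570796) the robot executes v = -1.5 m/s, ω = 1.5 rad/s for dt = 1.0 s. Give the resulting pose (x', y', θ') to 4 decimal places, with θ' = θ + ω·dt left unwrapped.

θ' = 1.5708 + 1.5·1.0 = 3.0708
R = v/ω = -1.5/1.5 = -1.0000
x' = 4 + -1.0000·(sin 3.0708 − sin 1.5708) = 4.9293
y' = -5 − -1.0000·(cos 3.0708 − cos 1.5708) = -5.9975

(4.9293, -5.9975, 3.0708)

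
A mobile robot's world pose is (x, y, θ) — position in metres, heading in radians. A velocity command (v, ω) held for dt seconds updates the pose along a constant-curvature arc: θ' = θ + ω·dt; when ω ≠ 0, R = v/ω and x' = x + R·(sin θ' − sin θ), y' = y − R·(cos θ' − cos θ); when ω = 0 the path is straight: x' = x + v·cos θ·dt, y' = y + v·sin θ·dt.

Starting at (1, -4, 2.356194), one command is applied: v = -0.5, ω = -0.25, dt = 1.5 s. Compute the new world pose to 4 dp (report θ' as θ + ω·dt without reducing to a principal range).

(1.4197, -4.6163, 1.9812)

θ' = 2.3562 + -0.25·1.5 = 1.9812
R = v/ω = -0.5/-0.25 = 2.0000
x' = 1 + 2.0000·(sin 1.9812 − sin 2.3562) = 1.4197
y' = -4 − 2.0000·(cos 1.9812 − cos 2.3562) = -4.6163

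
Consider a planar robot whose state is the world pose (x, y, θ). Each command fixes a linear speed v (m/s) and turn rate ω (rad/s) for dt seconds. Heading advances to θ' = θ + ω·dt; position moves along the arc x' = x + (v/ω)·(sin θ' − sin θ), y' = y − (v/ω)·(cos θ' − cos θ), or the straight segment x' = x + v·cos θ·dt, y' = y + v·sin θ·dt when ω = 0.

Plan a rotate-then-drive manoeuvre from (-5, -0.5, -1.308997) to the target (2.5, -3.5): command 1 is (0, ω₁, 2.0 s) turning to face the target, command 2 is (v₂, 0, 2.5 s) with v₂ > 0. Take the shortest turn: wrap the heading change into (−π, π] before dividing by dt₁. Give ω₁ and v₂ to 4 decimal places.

ω₁ = 0.4642, v₂ = 3.2311

heading to target = atan2(-3.5−-0.5, 2.5−-5) = -0.3805
Δθ = wrap(-0.3805 − -1.3090) = 0.9285; ω₁ = Δθ/dt₁ = 0.4642
distance = √((2.5−-5)² + (-3.5−-0.5)²) = 8.0777; v₂ = distance/dt₂ = 3.2311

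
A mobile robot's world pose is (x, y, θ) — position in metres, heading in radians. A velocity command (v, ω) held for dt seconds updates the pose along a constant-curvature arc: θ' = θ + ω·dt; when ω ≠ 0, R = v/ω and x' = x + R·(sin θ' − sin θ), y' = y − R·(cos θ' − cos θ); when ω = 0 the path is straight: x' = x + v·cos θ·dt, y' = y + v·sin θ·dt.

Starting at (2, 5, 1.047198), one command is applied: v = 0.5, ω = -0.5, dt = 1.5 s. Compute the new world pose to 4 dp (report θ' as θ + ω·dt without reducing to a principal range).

θ' = 1.0472 + -0.5·1.5 = 0.2972
R = v/ω = 0.5/-0.5 = -1.0000
x' = 2 + -1.0000·(sin 0.2972 − sin 1.0472) = 2.5732
y' = 5 − -1.0000·(cos 0.2972 − cos 1.0472) = 5.4562

(2.5732, 5.4562, 0.2972)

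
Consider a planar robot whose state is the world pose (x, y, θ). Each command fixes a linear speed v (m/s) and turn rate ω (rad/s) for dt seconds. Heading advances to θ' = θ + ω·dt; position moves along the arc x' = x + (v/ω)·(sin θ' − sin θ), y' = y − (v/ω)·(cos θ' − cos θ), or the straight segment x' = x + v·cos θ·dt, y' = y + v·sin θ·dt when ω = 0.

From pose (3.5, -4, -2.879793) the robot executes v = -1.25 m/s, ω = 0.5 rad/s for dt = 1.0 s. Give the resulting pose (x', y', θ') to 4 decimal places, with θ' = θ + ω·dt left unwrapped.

(4.5785, -3.3942, -2.3798)

θ' = -2.8798 + 0.5·1.0 = -2.3798
R = v/ω = -1.25/0.5 = -2.5000
x' = 3.5 + -2.5000·(sin -2.3798 − sin -2.8798) = 4.5785
y' = -4 − -2.5000·(cos -2.3798 − cos -2.8798) = -3.3942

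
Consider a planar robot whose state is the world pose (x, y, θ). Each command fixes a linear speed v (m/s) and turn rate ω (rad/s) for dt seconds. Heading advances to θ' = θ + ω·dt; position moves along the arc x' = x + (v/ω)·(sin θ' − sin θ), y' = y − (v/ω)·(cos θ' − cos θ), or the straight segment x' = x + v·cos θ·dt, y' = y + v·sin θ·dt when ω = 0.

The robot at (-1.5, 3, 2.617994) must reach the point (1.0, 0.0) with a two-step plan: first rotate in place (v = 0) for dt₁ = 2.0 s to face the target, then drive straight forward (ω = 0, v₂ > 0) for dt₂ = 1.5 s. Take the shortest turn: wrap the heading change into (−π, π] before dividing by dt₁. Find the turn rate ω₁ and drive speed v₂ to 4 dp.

heading to target = atan2(0−3, 1−-1.5) = -0.8761
Δθ = wrap(-0.8761 − 2.6180) = 2.7891; ω₁ = Δθ/dt₁ = 1.3946
distance = √((1−-1.5)² + (0−3)²) = 3.9051; v₂ = distance/dt₂ = 2.6034

ω₁ = 1.3946, v₂ = 2.6034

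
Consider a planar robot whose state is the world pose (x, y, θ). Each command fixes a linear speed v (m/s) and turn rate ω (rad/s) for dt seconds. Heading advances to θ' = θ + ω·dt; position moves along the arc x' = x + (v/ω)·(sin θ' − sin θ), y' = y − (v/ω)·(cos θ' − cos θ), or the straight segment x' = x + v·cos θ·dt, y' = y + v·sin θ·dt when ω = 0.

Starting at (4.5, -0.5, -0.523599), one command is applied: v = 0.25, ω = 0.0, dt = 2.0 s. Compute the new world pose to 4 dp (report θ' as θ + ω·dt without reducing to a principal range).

(4.9330, -0.7500, -0.5236)

θ' = -0.5236 + 0.0·2.0 = -0.5236
ω = 0 → straight: x' = 4.5 + 0.25·cos(-0.5236)·2.0 = 4.9330
y' = -0.5 + 0.25·sin(-0.5236)·2.0 = -0.7500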